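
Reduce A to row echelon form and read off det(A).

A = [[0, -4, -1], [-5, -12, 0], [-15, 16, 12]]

Forward elimination:
R1 <-> R2   (pivot in column 1 was zero)
[  -5  -12   0 ]
[   0   -4  -1 ]
[ -15   16  12 ]
R3 <- R3 - (3)*R1:  [  0  52  12 ]
R3 <- R3 - (-13)*R2:  [  0   0  -1 ]
Upper-triangular form:
[ -5  -12   0 ]
[  0   -4  -1 ]
[  0    0  -1 ]
det(A) = (-1)^1 * (-5) * (-4) * (-1) = 20  (1 row swap -> sign -1)

det(A) = 20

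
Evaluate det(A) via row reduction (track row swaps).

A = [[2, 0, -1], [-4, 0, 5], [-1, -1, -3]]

det(A) = 6

Forward elimination:
R2 <- R2 - (-2)*R1:  [ 0  0  3 ]
R3 <- R3 - (-1/2)*R1:  [    0    -1  -7/2 ]
R2 <-> R3   (pivot in column 2 was zero)
[ 2   0    -1 ]
[ 0  -1  -7/2 ]
[ 0   0     3 ]
Upper-triangular form:
[ 2   0    -1 ]
[ 0  -1  -7/2 ]
[ 0   0     3 ]
det(A) = (-1)^1 * (2) * (-1) * (3) = 6  (1 row swap -> sign -1)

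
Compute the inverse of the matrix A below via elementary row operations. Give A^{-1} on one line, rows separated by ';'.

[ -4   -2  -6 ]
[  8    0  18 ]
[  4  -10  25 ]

Gauss-Jordan on [A | I]:
R1 <- (1/-4)*R1:  [    1   1/2   3/2  |  -1/4     0     0 ]
R2 <- R2 - (8)*R1:  [  0  -4   6  |   2   1   0 ]
R3 <- R3 - (4)*R1:  [   0  -12   19  |    1    0    1 ]
R2 <- (1/-4)*R2:  [    0     1  -3/2  |  -1/2  -1/4     0 ]
R1 <- R1 - (1/2)*R2:  [   1    0  9/4  |    0  1/8    0 ]
R3 <- R3 - (-12)*R2:  [  0   0   1  |  -5  -3   1 ]
R1 <- R1 - (9/4)*R3:  [    1     0     0  |  45/4  55/8  -9/4 ]
R2 <- R2 - (-3/2)*R3:  [     0      1      0  |     -8  -19/4    3/2 ]
Right block of [I | A^{-1}] is the inverse:
[ 45/4   55/8  -9/4 ]
[   -8  -19/4   3/2 ]
[   -5     -3     1 ]

inverse = [45/4 55/8 -9/4; -8 -19/4 3/2; -5 -3 1]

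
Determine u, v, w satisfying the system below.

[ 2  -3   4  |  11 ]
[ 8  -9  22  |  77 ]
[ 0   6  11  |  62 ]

(2, 3, 4)

Forward elimination on [A|b]:
R2 <- R2 - (4)*R1:  [  0   3   6  33 ]
R3 <- R3 - (2)*R2:  [  0   0  -1  -4 ]
Row echelon form:
[ 2  -3   4  |  11 ]
[ 0   3   6  |  33 ]
[ 0   0  -1  |  -4 ]
Back-substitution:
w = (-4) / -1 = 4
v = (33 - (6)*(4)) / 3 = 3
u = (11 - (-3)*(3) - (4)*(4)) / 2 = 2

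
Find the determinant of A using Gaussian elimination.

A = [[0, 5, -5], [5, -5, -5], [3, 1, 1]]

det(A) = -200

Forward elimination:
R1 <-> R2   (pivot in column 1 was zero)
[ 5  -5  -5 ]
[ 0   5  -5 ]
[ 3   1   1 ]
R3 <- R3 - (3/5)*R1:  [ 0  4  4 ]
R3 <- R3 - (4/5)*R2:  [ 0  0  8 ]
Upper-triangular form:
[ 5  -5  -5 ]
[ 0   5  -5 ]
[ 0   0   8 ]
det(A) = (-1)^1 * (5) * (5) * (8) = -200  (1 row swap -> sign -1)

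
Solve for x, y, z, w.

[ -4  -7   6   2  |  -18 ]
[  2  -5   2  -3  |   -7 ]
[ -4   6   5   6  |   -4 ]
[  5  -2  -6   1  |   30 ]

(3, 0, -2, 3)

Forward elimination on [A|b]:
R2 <- R2 - (-1/2)*R1:  [     0  -17/2      5     -2    -16 ]
R3 <- R3 - (1)*R1:  [  0  13  -1   4  14 ]
R4 <- R4 - (-5/4)*R1:  [     0  -43/4    3/2    7/2   15/2 ]
R3 <- R3 - (-26/17)*R2:  [       0        0   113/17    16/17  -178/17 ]
R4 <- R4 - (43/34)*R2:  [      0       0  -82/17  205/34  943/34 ]
R4 <- R4 - (-82/113)*R3:  [        0         0         0  1517/226  4551/226 ]
Row echelon form:
[ -4     -7       6         2  |       -18 ]
[  0  -17/2       5        -2  |       -16 ]
[  0      0  113/17     16/17  |   -178/17 ]
[  0      0       0  1517/226  |  4551/226 ]
Back-substitution:
w = (4551/226) / (1517/226) = 3
z = (-178/17 - (16/17)*(3)) / (113/17) = -2
y = (-16 - (5)*(-2) - (-2)*(3)) / (-17/2) = 0
x = (-18 - (-7)*(0) - (6)*(-2) - (2)*(3)) / -4 = 3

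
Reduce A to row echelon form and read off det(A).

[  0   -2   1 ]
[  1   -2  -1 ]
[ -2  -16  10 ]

Forward elimination:
R1 <-> R2   (pivot in column 1 was zero)
[  1   -2  -1 ]
[  0   -2   1 ]
[ -2  -16  10 ]
R3 <- R3 - (-2)*R1:  [   0  -20    8 ]
R3 <- R3 - (10)*R2:  [  0   0  -2 ]
Upper-triangular form:
[ 1  -2  -1 ]
[ 0  -2   1 ]
[ 0   0  -2 ]
det(A) = (-1)^1 * (1) * (-2) * (-2) = -4  (1 row swap -> sign -1)

det(A) = -4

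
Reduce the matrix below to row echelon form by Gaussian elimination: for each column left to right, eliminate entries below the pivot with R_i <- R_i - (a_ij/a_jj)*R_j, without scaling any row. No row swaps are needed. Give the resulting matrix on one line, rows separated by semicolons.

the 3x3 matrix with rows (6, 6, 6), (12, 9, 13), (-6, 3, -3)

Forward elimination:
R2 <- R2 - (2)*R1:  [  0  -3   1 ]
R3 <- R3 - (-1)*R1:  [ 0  9  3 ]
R3 <- R3 - (-3)*R2:  [ 0  0  6 ]
Row echelon form:
[ 6   6  6 ]
[ 0  -3  1 ]
[ 0   0  6 ]

REF = [6 6 6; 0 -3 1; 0 0 6]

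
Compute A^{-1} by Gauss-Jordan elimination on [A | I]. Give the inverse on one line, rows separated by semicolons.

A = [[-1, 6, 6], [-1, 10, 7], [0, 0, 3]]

inverse = [-5/2 3/2 3/2; -1/4 1/4 -1/12; 0 0 1/3]

Gauss-Jordan on [A | I]:
R1 <- (1/-1)*R1:  [  1  -6  -6  |  -1   0   0 ]
R2 <- R2 - (-1)*R1:  [  0   4   1  |  -1   1   0 ]
R2 <- (1/4)*R2:  [    0     1   1/4  |  -1/4   1/4     0 ]
R1 <- R1 - (-6)*R2:  [    1     0  -9/2  |  -5/2   3/2     0 ]
R3 <- (1/3)*R3:  [   0    0    1  |    0    0  1/3 ]
R1 <- R1 - (-9/2)*R3:  [    1     0     0  |  -5/2   3/2   3/2 ]
R2 <- R2 - (1/4)*R3:  [     0      1      0  |   -1/4    1/4  -1/12 ]
Right block of [I | A^{-1}] is the inverse:
[ -5/2  3/2    3/2 ]
[ -1/4  1/4  -1/12 ]
[    0    0    1/3 ]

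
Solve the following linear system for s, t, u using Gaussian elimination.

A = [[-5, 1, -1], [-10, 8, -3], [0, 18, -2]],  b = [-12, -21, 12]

(2, 1, 3)

Forward elimination on [A|b]:
R2 <- R2 - (2)*R1:  [  0   6  -1   3 ]
R3 <- R3 - (3)*R2:  [ 0  0  1  3 ]
Row echelon form:
[ -5  1  -1  |  -12 ]
[  0  6  -1  |    3 ]
[  0  0   1  |    3 ]
Back-substitution:
u = (3) / 1 = 3
t = (3 - (-1)*(3)) / 6 = 1
s = (-12 - (1)*(1) - (-1)*(3)) / -5 = 2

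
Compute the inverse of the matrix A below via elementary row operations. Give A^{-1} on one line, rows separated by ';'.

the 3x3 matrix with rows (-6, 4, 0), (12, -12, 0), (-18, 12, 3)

Gauss-Jordan on [A | I]:
R1 <- (1/-6)*R1:  [    1  -2/3     0  |  -1/6     0     0 ]
R2 <- R2 - (12)*R1:  [  0  -4   0  |   2   1   0 ]
R3 <- R3 - (-18)*R1:  [  0   0   3  |  -3   0   1 ]
R2 <- (1/-4)*R2:  [    0     1     0  |  -1/2  -1/4     0 ]
R1 <- R1 - (-2/3)*R2:  [    1     0     0  |  -1/2  -1/6     0 ]
R3 <- (1/3)*R3:  [   0    0    1  |   -1    0  1/3 ]
Right block of [I | A^{-1}] is the inverse:
[ -1/2  -1/6    0 ]
[ -1/2  -1/4    0 ]
[   -1     0  1/3 ]

inverse = [-1/2 -1/6 0; -1/2 -1/4 0; -1 0 1/3]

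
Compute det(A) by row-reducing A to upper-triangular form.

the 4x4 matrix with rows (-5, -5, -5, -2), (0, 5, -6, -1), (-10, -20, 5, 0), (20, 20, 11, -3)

det(A) = 375

Forward elimination:
R3 <- R3 - (2)*R1:  [   0  -10   15    4 ]
R4 <- R4 - (-4)*R1:  [   0    0   -9  -11 ]
R3 <- R3 - (-2)*R2:  [ 0  0  3  2 ]
R4 <- R4 - (-3)*R3:  [  0   0   0  -5 ]
Upper-triangular form:
[ -5  -5  -5  -2 ]
[  0   5  -6  -1 ]
[  0   0   3   2 ]
[  0   0   0  -5 ]
det(A) = (-1)^0 * (-5) * (5) * (3) * (-5) = 375  (0 row swaps -> sign +1)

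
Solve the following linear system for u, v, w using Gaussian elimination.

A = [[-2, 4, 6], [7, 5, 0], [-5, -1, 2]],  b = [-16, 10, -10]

Forward elimination on [A|b]:
R2 <- R2 - (-7/2)*R1:  [   0   19   21  -46 ]
R3 <- R3 - (5/2)*R1:  [   0  -11  -13   30 ]
R3 <- R3 - (-11/19)*R2:  [      0       0  -16/19   64/19 ]
Row echelon form:
[ -2   4       6  |    -16 ]
[  0  19      21  |    -46 ]
[  0   0  -16/19  |  64/19 ]
Back-substitution:
w = (64/19) / (-16/19) = -4
v = (-46 - (21)*(-4)) / 19 = 2
u = (-16 - (4)*(2) - (6)*(-4)) / -2 = 0

(0, 2, -4)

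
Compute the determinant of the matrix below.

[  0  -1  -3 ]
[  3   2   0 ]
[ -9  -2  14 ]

Forward elimination:
R1 <-> R2   (pivot in column 1 was zero)
[  3   2   0 ]
[  0  -1  -3 ]
[ -9  -2  14 ]
R3 <- R3 - (-3)*R1:  [  0   4  14 ]
R3 <- R3 - (-4)*R2:  [ 0  0  2 ]
Upper-triangular form:
[ 3   2   0 ]
[ 0  -1  -3 ]
[ 0   0   2 ]
det(A) = (-1)^1 * (3) * (-1) * (2) = 6  (1 row swap -> sign -1)

det(A) = 6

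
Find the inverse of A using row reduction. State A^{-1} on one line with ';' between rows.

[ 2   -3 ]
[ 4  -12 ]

inverse = [1 -1/4; 1/3 -1/6]

Gauss-Jordan on [A | I]:
R1 <- (1/2)*R1:  [    1  -3/2  |   1/2     0 ]
R2 <- R2 - (4)*R1:  [  0  -6  |  -2   1 ]
R2 <- (1/-6)*R2:  [    0     1  |   1/3  -1/6 ]
R1 <- R1 - (-3/2)*R2:  [    1     0  |     1  -1/4 ]
Right block of [I | A^{-1}] is the inverse:
[   1  -1/4 ]
[ 1/3  -1/6 ]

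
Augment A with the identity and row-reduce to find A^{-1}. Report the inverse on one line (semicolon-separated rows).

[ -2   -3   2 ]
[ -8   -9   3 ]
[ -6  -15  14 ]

Gauss-Jordan on [A | I]:
R1 <- (1/-2)*R1:  [    1   3/2    -1  |  -1/2     0     0 ]
R2 <- R2 - (-8)*R1:  [  0   3  -5  |  -4   1   0 ]
R3 <- R3 - (-6)*R1:  [  0  -6   8  |  -3   0   1 ]
R2 <- (1/3)*R2:  [    0     1  -5/3  |  -4/3   1/3     0 ]
R1 <- R1 - (3/2)*R2:  [    1     0   3/2  |   3/2  -1/2     0 ]
R3 <- R3 - (-6)*R2:  [   0    0   -2  |  -11    2    1 ]
R3 <- (1/-2)*R3:  [    0     0     1  |  11/2    -1  -1/2 ]
R1 <- R1 - (3/2)*R3:  [     1      0      0  |  -27/4      1    3/4 ]
R2 <- R2 - (-5/3)*R3:  [    0     1     0  |  47/6  -4/3  -5/6 ]
Right block of [I | A^{-1}] is the inverse:
[ -27/4     1   3/4 ]
[  47/6  -4/3  -5/6 ]
[  11/2    -1  -1/2 ]

inverse = [-27/4 1 3/4; 47/6 -4/3 -5/6; 11/2 -1 -1/2]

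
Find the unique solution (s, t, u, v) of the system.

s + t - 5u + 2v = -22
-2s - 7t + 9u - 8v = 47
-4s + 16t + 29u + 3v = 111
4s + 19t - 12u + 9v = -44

(3, 1, 4, -3)

Forward elimination on [A|b]:
R2 <- R2 - (-2)*R1:  [  0  -5  -1  -4   3 ]
R3 <- R3 - (-4)*R1:  [  0  20   9  11  23 ]
R4 <- R4 - (4)*R1:  [  0  15   8   1  44 ]
R3 <- R3 - (-4)*R2:  [  0   0   5  -5  35 ]
R4 <- R4 - (-3)*R2:  [   0    0    5  -11   53 ]
R4 <- R4 - (1)*R3:  [  0   0   0  -6  18 ]
Row echelon form:
[ 1   1  -5   2  |  -22 ]
[ 0  -5  -1  -4  |    3 ]
[ 0   0   5  -5  |   35 ]
[ 0   0   0  -6  |   18 ]
Back-substitution:
v = (18) / -6 = -3
u = (35 - (-5)*(-3)) / 5 = 4
t = (3 - (-1)*(4) - (-4)*(-3)) / -5 = 1
s = (-22 - (1)*(1) - (-5)*(4) - (2)*(-3)) / 1 = 3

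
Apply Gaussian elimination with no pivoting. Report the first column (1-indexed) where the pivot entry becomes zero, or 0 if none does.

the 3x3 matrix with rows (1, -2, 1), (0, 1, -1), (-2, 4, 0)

first zero-pivot column = 0

Naive forward elimination:
R3 <- R3 - (-2)*R1:  [ 0  0  2 ]
All pivots nonzero; naive elimination completes without hitting a zero pivot.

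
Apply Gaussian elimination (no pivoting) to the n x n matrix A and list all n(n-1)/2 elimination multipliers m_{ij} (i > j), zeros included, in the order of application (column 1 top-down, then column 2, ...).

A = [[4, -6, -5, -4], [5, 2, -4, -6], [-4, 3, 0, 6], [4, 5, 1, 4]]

multipliers: 5/4, -1, 1, -6/19, 22/19, -129/163

Forward elimination:
R2 <- R2 - (5/4)*R1:  [    0  19/2   9/4    -1 ]
R3 <- R3 - (-1)*R1:  [  0  -3  -5   2 ]
R4 <- R4 - (1)*R1:  [  0  11   6   8 ]
R3 <- R3 - (-6/19)*R2:  [       0        0  -163/38    32/19 ]
R4 <- R4 - (22/19)*R2:  [      0       0  129/38  174/19 ]
R4 <- R4 - (-129/163)*R3:  [        0         0         0  1710/163 ]
Multipliers (in order of application): m_{21} = 5/4, m_{31} = -1, m_{41} = 1, m_{32} = -6/19, m_{42} = 22/19, m_{43} = -129/163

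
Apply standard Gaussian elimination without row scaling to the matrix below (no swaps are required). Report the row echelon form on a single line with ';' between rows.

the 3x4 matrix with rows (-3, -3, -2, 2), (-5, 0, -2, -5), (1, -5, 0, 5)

Forward elimination:
R2 <- R2 - (5/3)*R1:  [     0      5    4/3  -25/3 ]
R3 <- R3 - (-1/3)*R1:  [    0    -6  -2/3  17/3 ]
R3 <- R3 - (-6/5)*R2:  [     0      0  14/15  -13/3 ]
Row echelon form:
[ -3  -3     -2      2 ]
[  0   5    4/3  -25/3 ]
[  0   0  14/15  -13/3 ]

REF = [-3 -3 -2 2; 0 5 4/3 -25/3; 0 0 14/15 -13/3]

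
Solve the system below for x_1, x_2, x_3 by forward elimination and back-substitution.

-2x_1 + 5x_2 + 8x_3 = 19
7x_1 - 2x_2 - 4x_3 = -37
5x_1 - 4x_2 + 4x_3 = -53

Forward elimination on [A|b]:
R2 <- R2 - (-7/2)*R1:  [    0  31/2    24  59/2 ]
R3 <- R3 - (-5/2)*R1:  [     0   17/2     24  -11/2 ]
R3 <- R3 - (17/31)*R2:  [       0        0   336/31  -672/31 ]
Row echelon form:
[ -2     5       8  |       19 ]
[  0  31/2      24  |     59/2 ]
[  0     0  336/31  |  -672/31 ]
Back-substitution:
x_3 = (-672/31) / (336/31) = -2
x_2 = (59/2 - (24)*(-2)) / (31/2) = 5
x_1 = (19 - (5)*(5) - (8)*(-2)) / -2 = -5

(-5, 5, -2)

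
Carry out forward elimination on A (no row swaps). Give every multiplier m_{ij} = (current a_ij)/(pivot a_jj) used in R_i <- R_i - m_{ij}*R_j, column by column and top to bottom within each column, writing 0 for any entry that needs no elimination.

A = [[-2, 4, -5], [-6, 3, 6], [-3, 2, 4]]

Forward elimination:
R2 <- R2 - (3)*R1:  [  0  -9  21 ]
R3 <- R3 - (3/2)*R1:  [    0    -4  23/2 ]
R3 <- R3 - (4/9)*R2:  [    0     0  13/6 ]
Multipliers (in order of application): m_{21} = 3, m_{31} = 3/2, m_{32} = 4/9

multipliers: 3, 3/2, 4/9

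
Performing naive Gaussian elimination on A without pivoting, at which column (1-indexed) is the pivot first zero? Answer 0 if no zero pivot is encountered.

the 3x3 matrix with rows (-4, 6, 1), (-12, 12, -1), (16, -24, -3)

Naive forward elimination:
R2 <- R2 - (3)*R1:  [  0  -6  -4 ]
R3 <- R3 - (-4)*R1:  [ 0  0  1 ]
All pivots nonzero; naive elimination completes without hitting a zero pivot.

first zero-pivot column = 0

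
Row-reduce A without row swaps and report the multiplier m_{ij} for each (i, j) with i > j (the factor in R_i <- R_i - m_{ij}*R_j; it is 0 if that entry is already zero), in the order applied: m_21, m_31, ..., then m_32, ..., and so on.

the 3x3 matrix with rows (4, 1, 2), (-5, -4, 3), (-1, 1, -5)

multipliers: -5/4, -1/4, -5/11

Forward elimination:
R2 <- R2 - (-5/4)*R1:  [     0  -11/4   11/2 ]
R3 <- R3 - (-1/4)*R1:  [    0   5/4  -9/2 ]
R3 <- R3 - (-5/11)*R2:  [  0   0  -2 ]
Multipliers (in order of application): m_{21} = -5/4, m_{31} = -1/4, m_{32} = -5/11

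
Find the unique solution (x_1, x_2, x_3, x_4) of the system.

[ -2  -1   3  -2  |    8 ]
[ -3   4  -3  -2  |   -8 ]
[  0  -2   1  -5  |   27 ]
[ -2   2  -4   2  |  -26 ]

(4, 0, 2, -5)

Forward elimination on [A|b]:
R2 <- R2 - (3/2)*R1:  [     0   11/2  -15/2      1    -20 ]
R4 <- R4 - (1)*R1:  [   0    3   -7    4  -34 ]
R3 <- R3 - (-4/11)*R2:  [      0       0  -19/11  -51/11  217/11 ]
R4 <- R4 - (6/11)*R2:  [       0        0   -32/11    38/11  -254/11 ]
R4 <- R4 - (32/19)*R3:  [        0         0         0    214/19  -1070/19 ]
Row echelon form:
[ -2    -1       3      -2  |         8 ]
[  0  11/2   -15/2       1  |       -20 ]
[  0     0  -19/11  -51/11  |    217/11 ]
[  0     0       0  214/19  |  -1070/19 ]
Back-substitution:
x_4 = (-1070/19) / (214/19) = -5
x_3 = (217/11 - (-51/11)*(-5)) / (-19/11) = 2
x_2 = (-20 - (-15/2)*(2) - (1)*(-5)) / (11/2) = 0
x_1 = (8 - (-1)*(0) - (3)*(2) - (-2)*(-5)) / -2 = 4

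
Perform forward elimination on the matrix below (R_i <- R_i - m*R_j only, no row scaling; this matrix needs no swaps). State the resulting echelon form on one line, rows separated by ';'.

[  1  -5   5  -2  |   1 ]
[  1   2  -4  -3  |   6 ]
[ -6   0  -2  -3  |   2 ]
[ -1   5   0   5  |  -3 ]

REF = [1 -5 5 -2 1; 0 7 -9 -1 5; 0 0 -74/7 -135/7 206/7; 0 0 0 -453/74 441/37]

Forward elimination:
R2 <- R2 - (1)*R1:  [  0   7  -9  -1   5 ]
R3 <- R3 - (-6)*R1:  [   0  -30   28  -15    8 ]
R4 <- R4 - (-1)*R1:  [  0   0   5   3  -2 ]
R3 <- R3 - (-30/7)*R2:  [      0       0   -74/7  -135/7   206/7 ]
R4 <- R4 - (-35/74)*R3:  [       0        0        0  -453/74   441/37 ]
Row echelon form:
[ 1  -5      5       -2  |       1 ]
[ 0   7     -9       -1  |       5 ]
[ 0   0  -74/7   -135/7  |   206/7 ]
[ 0   0      0  -453/74  |  441/37 ]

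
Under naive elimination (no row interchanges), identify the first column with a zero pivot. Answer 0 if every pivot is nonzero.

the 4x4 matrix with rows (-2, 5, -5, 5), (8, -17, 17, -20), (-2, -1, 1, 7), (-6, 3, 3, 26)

first zero-pivot column = 3

Naive forward elimination:
R2 <- R2 - (-4)*R1:  [  0   3  -3   0 ]
R3 <- R3 - (1)*R1:  [  0  -6   6   2 ]
R4 <- R4 - (3)*R1:  [   0  -12   18   11 ]
R3 <- R3 - (-2)*R2:  [ 0  0  0  2 ]
R4 <- R4 - (-4)*R2:  [  0   0   6  11 ]
Matrix at this point:
[ -2  5  -5   5 ]
[  0  3  -3   0 ]
[  0  0   0   2 ]
[  0  0   6  11 ]
Pivot entry (3,3) is zero but row 4 has 6 in column 3 -> naive elimination stops; a row interchange (e.g. R3 <-> R4) would be required here.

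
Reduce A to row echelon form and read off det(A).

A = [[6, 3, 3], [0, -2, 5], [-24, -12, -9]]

Forward elimination:
R3 <- R3 - (-4)*R1:  [ 0  0  3 ]
Upper-triangular form:
[ 6   3  3 ]
[ 0  -2  5 ]
[ 0   0  3 ]
det(A) = (-1)^0 * (6) * (-2) * (3) = -36  (0 row swaps -> sign +1)

det(A) = -36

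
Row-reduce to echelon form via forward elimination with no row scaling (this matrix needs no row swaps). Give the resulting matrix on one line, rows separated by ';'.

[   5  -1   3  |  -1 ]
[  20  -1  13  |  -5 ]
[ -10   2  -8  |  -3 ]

Forward elimination:
R2 <- R2 - (4)*R1:  [  0   3   1  -1 ]
R3 <- R3 - (-2)*R1:  [  0   0  -2  -5 ]
Row echelon form:
[ 5  -1   3  |  -1 ]
[ 0   3   1  |  -1 ]
[ 0   0  -2  |  -5 ]

REF = [5 -1 3 -1; 0 3 1 -1; 0 0 -2 -5]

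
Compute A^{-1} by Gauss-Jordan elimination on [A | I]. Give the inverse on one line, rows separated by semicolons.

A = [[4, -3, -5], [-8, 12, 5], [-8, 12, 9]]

inverse = [1/2 -11/32 15/32; 1/3 -1/24 5/24; 0 -1/4 1/4]

Gauss-Jordan on [A | I]:
R1 <- (1/4)*R1:  [    1  -3/4  -5/4  |   1/4     0     0 ]
R2 <- R2 - (-8)*R1:  [  0   6  -5  |   2   1   0 ]
R3 <- R3 - (-8)*R1:  [  0   6  -1  |   2   0   1 ]
R2 <- (1/6)*R2:  [    0     1  -5/6  |   1/3   1/6     0 ]
R1 <- R1 - (-3/4)*R2:  [     1      0  -15/8  |    1/2    1/8      0 ]
R3 <- R3 - (6)*R2:  [  0   0   4  |   0  -1   1 ]
R3 <- (1/4)*R3:  [    0     0     1  |     0  -1/4   1/4 ]
R1 <- R1 - (-15/8)*R3:  [      1       0       0  |     1/2  -11/32   15/32 ]
R2 <- R2 - (-5/6)*R3:  [     0      1      0  |    1/3  -1/24   5/24 ]
Right block of [I | A^{-1}] is the inverse:
[ 1/2  -11/32  15/32 ]
[ 1/3   -1/24   5/24 ]
[   0    -1/4    1/4 ]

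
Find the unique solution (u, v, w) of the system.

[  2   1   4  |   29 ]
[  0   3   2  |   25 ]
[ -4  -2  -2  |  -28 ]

(2, 5, 5)

Forward elimination on [A|b]:
R3 <- R3 - (-2)*R1:  [  0   0   6  30 ]
Row echelon form:
[ 2  1  4  |  29 ]
[ 0  3  2  |  25 ]
[ 0  0  6  |  30 ]
Back-substitution:
w = (30) / 6 = 5
v = (25 - (2)*(5)) / 3 = 5
u = (29 - (1)*(5) - (4)*(5)) / 2 = 2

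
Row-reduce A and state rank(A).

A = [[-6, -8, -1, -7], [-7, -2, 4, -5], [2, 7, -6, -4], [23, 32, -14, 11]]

Row reduction:
R2 <- R2 - (7/6)*R1:  [    0  22/3  31/6  19/6 ]
R3 <- R3 - (-1/3)*R1:  [     0   13/3  -19/3  -19/3 ]
R4 <- R4 - (-23/6)*R1:  [      0     4/3  -107/6   -95/6 ]
R3 <- R3 - (13/22)*R2:  [       0        0  -413/44  -361/44 ]
R4 <- R4 - (2/11)*R2:  [       0        0  -413/22  -361/22 ]
R4 <- R4 - (2)*R3:  [ 0  0  0  0 ]
Row echelon form:
[ -6    -8       -1       -7 ]
[  0  22/3     31/6     19/6 ]
[  0     0  -413/44  -361/44 ]
[  0     0        0        0 ]
Nonzero rows / pivot columns: 3

rank(A) = 3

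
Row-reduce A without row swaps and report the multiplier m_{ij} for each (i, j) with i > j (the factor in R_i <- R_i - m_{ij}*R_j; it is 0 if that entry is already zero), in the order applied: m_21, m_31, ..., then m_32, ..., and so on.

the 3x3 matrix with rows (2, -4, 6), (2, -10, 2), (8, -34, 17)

multipliers: 1, 4, 3

Forward elimination:
R2 <- R2 - (1)*R1:  [  0  -6  -4 ]
R3 <- R3 - (4)*R1:  [   0  -18   -7 ]
R3 <- R3 - (3)*R2:  [ 0  0  5 ]
Multipliers (in order of application): m_{21} = 1, m_{31} = 4, m_{32} = 3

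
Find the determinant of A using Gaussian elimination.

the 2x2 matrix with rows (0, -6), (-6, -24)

Forward elimination:
R1 <-> R2   (pivot in column 1 was zero)
[ -6  -24 ]
[  0   -6 ]
Upper-triangular form:
[ -6  -24 ]
[  0   -6 ]
det(A) = (-1)^1 * (-6) * (-6) = -36  (1 row swap -> sign -1)

det(A) = -36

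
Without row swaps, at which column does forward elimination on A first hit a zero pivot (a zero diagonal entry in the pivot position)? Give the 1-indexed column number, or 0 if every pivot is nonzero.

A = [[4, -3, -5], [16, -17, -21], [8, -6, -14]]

Naive forward elimination:
R2 <- R2 - (4)*R1:  [  0  -5  -1 ]
R3 <- R3 - (2)*R1:  [  0   0  -4 ]
All pivots nonzero; naive elimination completes without hitting a zero pivot.

first zero-pivot column = 0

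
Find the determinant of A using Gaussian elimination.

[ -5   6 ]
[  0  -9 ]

Forward elimination:
Upper-triangular form:
[ -5   6 ]
[  0  -9 ]
det(A) = (-1)^0 * (-5) * (-9) = 45  (0 row swaps -> sign +1)

det(A) = 45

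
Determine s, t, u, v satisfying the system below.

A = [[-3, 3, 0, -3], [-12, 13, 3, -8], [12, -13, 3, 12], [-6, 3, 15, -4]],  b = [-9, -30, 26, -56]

(5, 4, -2, 2)

Forward elimination on [A|b]:
R2 <- R2 - (4)*R1:  [ 0  1  3  4  6 ]
R3 <- R3 - (-4)*R1:  [   0   -1    3    0  -10 ]
R4 <- R4 - (2)*R1:  [   0   -3   15    2  -38 ]
R3 <- R3 - (-1)*R2:  [  0   0   6   4  -4 ]
R4 <- R4 - (-3)*R2:  [   0    0   24   14  -20 ]
R4 <- R4 - (4)*R3:  [  0   0   0  -2  -4 ]
Row echelon form:
[ -3  3  0  -3  |  -9 ]
[  0  1  3   4  |   6 ]
[  0  0  6   4  |  -4 ]
[  0  0  0  -2  |  -4 ]
Back-substitution:
v = (-4) / -2 = 2
u = (-4 - (4)*(2)) / 6 = -2
t = (6 - (3)*(-2) - (4)*(2)) / 1 = 4
s = (-9 - (3)*(4) - (-3)*(2)) / -3 = 5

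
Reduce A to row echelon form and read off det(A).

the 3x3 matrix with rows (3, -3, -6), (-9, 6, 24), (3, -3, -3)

Forward elimination:
R2 <- R2 - (-3)*R1:  [  0  -3   6 ]
R3 <- R3 - (1)*R1:  [ 0  0  3 ]
Upper-triangular form:
[ 3  -3  -6 ]
[ 0  -3   6 ]
[ 0   0   3 ]
det(A) = (-1)^0 * (3) * (-3) * (3) = -27  (0 row swaps -> sign +1)

det(A) = -27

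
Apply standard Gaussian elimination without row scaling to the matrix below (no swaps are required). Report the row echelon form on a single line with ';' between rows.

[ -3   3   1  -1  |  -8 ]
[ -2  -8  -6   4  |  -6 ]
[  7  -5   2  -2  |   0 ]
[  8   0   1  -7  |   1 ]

Forward elimination:
R2 <- R2 - (2/3)*R1:  [     0    -10  -20/3   14/3   -2/3 ]
R3 <- R3 - (-7/3)*R1:  [     0      2   13/3  -13/3  -56/3 ]
R4 <- R4 - (-8/3)*R1:  [     0      8   11/3  -29/3  -61/3 ]
R3 <- R3 - (-1/5)*R2:  [     0      0      3  -17/5  -94/5 ]
R4 <- R4 - (-4/5)*R2:  [       0        0     -5/3   -89/15  -313/15 ]
R4 <- R4 - (-5/9)*R3:  [        0         0         0   -352/45  -1409/45 ]
Row echelon form:
[ -3    3      1       -1  |        -8 ]
[  0  -10  -20/3     14/3  |      -2/3 ]
[  0    0      3    -17/5  |     -94/5 ]
[  0    0      0  -352/45  |  -1409/45 ]

REF = [-3 3 1 -1 -8; 0 -10 -20/3 14/3 -2/3; 0 0 3 -17/5 -94/5; 0 0 0 -352/45 -1409/45]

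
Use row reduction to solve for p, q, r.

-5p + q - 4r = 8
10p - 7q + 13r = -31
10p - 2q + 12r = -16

(-1, 3, 0)

Forward elimination on [A|b]:
R2 <- R2 - (-2)*R1:  [   0   -5    5  -15 ]
R3 <- R3 - (-2)*R1:  [ 0  0  4  0 ]
Row echelon form:
[ -5   1  -4  |    8 ]
[  0  -5   5  |  -15 ]
[  0   0   4  |    0 ]
Back-substitution:
r = (0) / 4 = 0
q = (-15 - (5)*(0)) / -5 = 3
p = (8 - (1)*(3) - (-4)*(0)) / -5 = -1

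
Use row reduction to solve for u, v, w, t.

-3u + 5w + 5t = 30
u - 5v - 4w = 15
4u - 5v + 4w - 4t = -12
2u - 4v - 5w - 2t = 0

(-5, -4, 0, 3)

Forward elimination on [A|b]:
R2 <- R2 - (-1/3)*R1:  [    0    -5  -7/3   5/3    25 ]
R3 <- R3 - (-4/3)*R1:  [    0    -5  32/3   8/3    28 ]
R4 <- R4 - (-2/3)*R1:  [    0    -4  -5/3   4/3    20 ]
R3 <- R3 - (1)*R2:  [  0   0  13   1   3 ]
R4 <- R4 - (4/5)*R2:  [   0    0  1/5    0    0 ]
R4 <- R4 - (1/65)*R3:  [     0      0      0  -1/65  -3/65 ]
Row echelon form:
[ -3   0     5      5  |     30 ]
[  0  -5  -7/3    5/3  |     25 ]
[  0   0    13      1  |      3 ]
[  0   0     0  -1/65  |  -3/65 ]
Back-substitution:
t = (-3/65) / (-1/65) = 3
w = (3 - (1)*(3)) / 13 = 0
v = (25 - (-7/3)*(0) - (5/3)*(3)) / -5 = -4
u = (30 - (5)*(0) - (5)*(3)) / -3 = -5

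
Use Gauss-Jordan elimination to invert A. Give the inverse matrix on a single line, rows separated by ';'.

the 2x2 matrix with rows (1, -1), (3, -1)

Gauss-Jordan on [A | I]:
R2 <- R2 - (3)*R1:  [  0   2  |  -3   1 ]
R2 <- (1/2)*R2:  [    0     1  |  -3/2   1/2 ]
R1 <- R1 - (-1)*R2:  [    1     0  |  -1/2   1/2 ]
Right block of [I | A^{-1}] is the inverse:
[ -1/2  1/2 ]
[ -3/2  1/2 ]

inverse = [-1/2 1/2; -3/2 1/2]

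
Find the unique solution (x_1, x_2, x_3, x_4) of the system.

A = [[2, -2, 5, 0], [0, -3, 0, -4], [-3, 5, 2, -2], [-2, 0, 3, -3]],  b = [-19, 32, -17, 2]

Forward elimination on [A|b]:
R3 <- R3 - (-3/2)*R1:  [     0      2   19/2     -2  -91/2 ]
R4 <- R4 - (-1)*R1:  [   0   -2    8   -3  -17 ]
R3 <- R3 - (-2/3)*R2:  [      0       0    19/2   -14/3  -145/6 ]
R4 <- R4 - (2/3)*R2:  [      0       0       8    -1/3  -115/3 ]
R4 <- R4 - (16/19)*R3:  [        0         0         0    205/57  -1025/57 ]
Row echelon form:
[ 2  -2     5       0  |       -19 ]
[ 0  -3     0      -4  |        32 ]
[ 0   0  19/2   -14/3  |    -145/6 ]
[ 0   0     0  205/57  |  -1025/57 ]
Back-substitution:
x_4 = (-1025/57) / (205/57) = -5
x_3 = (-145/6 - (-14/3)*(-5)) / (19/2) = -5
x_2 = (32 - (-4)*(-5)) / -3 = -4
x_1 = (-19 - (-2)*(-4) - (5)*(-5)) / 2 = -1

(-1, -4, -5, -5)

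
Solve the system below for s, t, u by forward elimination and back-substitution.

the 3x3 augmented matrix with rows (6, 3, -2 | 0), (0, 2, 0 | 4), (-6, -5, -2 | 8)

(-2, 2, -3)

Forward elimination on [A|b]:
R3 <- R3 - (-1)*R1:  [  0  -2  -4   8 ]
R3 <- R3 - (-1)*R2:  [  0   0  -4  12 ]
Row echelon form:
[ 6  3  -2  |   0 ]
[ 0  2   0  |   4 ]
[ 0  0  -4  |  12 ]
Back-substitution:
u = (12) / -4 = -3
t = (4) / 2 = 2
s = (0 - (3)*(2) - (-2)*(-3)) / 6 = -2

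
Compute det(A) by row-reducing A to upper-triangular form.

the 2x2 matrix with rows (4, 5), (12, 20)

Forward elimination:
R2 <- R2 - (3)*R1:  [ 0  5 ]
Upper-triangular form:
[ 4  5 ]
[ 0  5 ]
det(A) = (-1)^0 * (4) * (5) = 20  (0 row swaps -> sign +1)

det(A) = 20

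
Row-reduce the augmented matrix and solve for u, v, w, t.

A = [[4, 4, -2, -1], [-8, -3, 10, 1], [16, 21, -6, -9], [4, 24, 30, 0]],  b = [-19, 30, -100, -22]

(2, -5, 3, 1)

Forward elimination on [A|b]:
R2 <- R2 - (-2)*R1:  [  0   5   6  -1  -8 ]
R3 <- R3 - (4)*R1:  [   0    5    2   -5  -24 ]
R4 <- R4 - (1)*R1:  [  0  20  32   1  -3 ]
R3 <- R3 - (1)*R2:  [   0    0   -4   -4  -16 ]
R4 <- R4 - (4)*R2:  [  0   0   8   5  29 ]
R4 <- R4 - (-2)*R3:  [  0   0   0  -3  -3 ]
Row echelon form:
[ 4  4  -2  -1  |  -19 ]
[ 0  5   6  -1  |   -8 ]
[ 0  0  -4  -4  |  -16 ]
[ 0  0   0  -3  |   -3 ]
Back-substitution:
t = (-3) / -3 = 1
w = (-16 - (-4)*(1)) / -4 = 3
v = (-8 - (6)*(3) - (-1)*(1)) / 5 = -5
u = (-19 - (4)*(-5) - (-2)*(3) - (-1)*(1)) / 4 = 2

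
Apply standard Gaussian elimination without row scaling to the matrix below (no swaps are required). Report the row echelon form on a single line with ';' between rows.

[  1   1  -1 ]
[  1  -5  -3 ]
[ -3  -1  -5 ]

Forward elimination:
R2 <- R2 - (1)*R1:  [  0  -6  -2 ]
R3 <- R3 - (-3)*R1:  [  0   2  -8 ]
R3 <- R3 - (-1/3)*R2:  [     0      0  -26/3 ]
Row echelon form:
[ 1   1     -1 ]
[ 0  -6     -2 ]
[ 0   0  -26/3 ]

REF = [1 1 -1; 0 -6 -2; 0 0 -26/3]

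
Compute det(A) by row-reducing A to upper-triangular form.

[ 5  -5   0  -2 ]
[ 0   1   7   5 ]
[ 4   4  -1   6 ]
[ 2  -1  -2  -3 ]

det(A) = 594

Forward elimination:
R3 <- R3 - (4/5)*R1:  [    0     8    -1  38/5 ]
R4 <- R4 - (2/5)*R1:  [     0      1     -2  -11/5 ]
R3 <- R3 - (8)*R2:  [      0       0     -57  -162/5 ]
R4 <- R4 - (1)*R2:  [     0      0     -9  -36/5 ]
R4 <- R4 - (3/19)*R3:  [       0        0        0  -198/95 ]
Upper-triangular form:
[ 5  -5    0       -2 ]
[ 0   1    7        5 ]
[ 0   0  -57   -162/5 ]
[ 0   0    0  -198/95 ]
det(A) = (-1)^0 * (5) * (1) * (-57) * (-198/95) = 594  (0 row swaps -> sign +1)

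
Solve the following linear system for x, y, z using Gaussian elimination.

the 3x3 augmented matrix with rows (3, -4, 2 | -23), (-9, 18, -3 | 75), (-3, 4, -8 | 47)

(-1, 3, -4)

Forward elimination on [A|b]:
R2 <- R2 - (-3)*R1:  [ 0  6  3  6 ]
R3 <- R3 - (-1)*R1:  [  0   0  -6  24 ]
Row echelon form:
[ 3  -4   2  |  -23 ]
[ 0   6   3  |    6 ]
[ 0   0  -6  |   24 ]
Back-substitution:
z = (24) / -6 = -4
y = (6 - (3)*(-4)) / 6 = 3
x = (-23 - (-4)*(3) - (2)*(-4)) / 3 = -1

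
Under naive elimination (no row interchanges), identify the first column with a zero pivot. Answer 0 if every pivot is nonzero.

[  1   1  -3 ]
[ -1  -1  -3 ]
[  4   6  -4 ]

first zero-pivot column = 2

Naive forward elimination:
R2 <- R2 - (-1)*R1:  [  0   0  -6 ]
R3 <- R3 - (4)*R1:  [ 0  2  8 ]
Matrix at this point:
[ 1  1  -3 ]
[ 0  0  -6 ]
[ 0  2   8 ]
Pivot entry (2,2) is zero but row 3 has 2 in column 2 -> naive elimination stops; a row interchange (e.g. R2 <-> R3) would be required here.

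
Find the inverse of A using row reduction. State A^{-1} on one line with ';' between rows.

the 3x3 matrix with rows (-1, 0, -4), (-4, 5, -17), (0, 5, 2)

inverse = [-19/3 4/3 -4/3; -8/15 2/15 1/15; 4/3 -1/3 1/3]

Gauss-Jordan on [A | I]:
R1 <- (1/-1)*R1:  [  1   0   4  |  -1   0   0 ]
R2 <- R2 - (-4)*R1:  [  0   5  -1  |  -4   1   0 ]
R2 <- (1/5)*R2:  [    0     1  -1/5  |  -4/5   1/5     0 ]
R3 <- R3 - (5)*R2:  [  0   0   3  |   4  -1   1 ]
R3 <- (1/3)*R3:  [    0     0     1  |   4/3  -1/3   1/3 ]
R1 <- R1 - (4)*R3:  [     1      0      0  |  -19/3    4/3   -4/3 ]
R2 <- R2 - (-1/5)*R3:  [     0      1      0  |  -8/15   2/15   1/15 ]
Right block of [I | A^{-1}] is the inverse:
[ -19/3   4/3  -4/3 ]
[ -8/15  2/15  1/15 ]
[   4/3  -1/3   1/3 ]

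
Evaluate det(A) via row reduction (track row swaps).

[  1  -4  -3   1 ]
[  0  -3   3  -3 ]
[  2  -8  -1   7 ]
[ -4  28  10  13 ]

det(A) = 75

Forward elimination:
R3 <- R3 - (2)*R1:  [ 0  0  5  5 ]
R4 <- R4 - (-4)*R1:  [  0  12  -2  17 ]
R4 <- R4 - (-4)*R2:  [  0   0  10   5 ]
R4 <- R4 - (2)*R3:  [  0   0   0  -5 ]
Upper-triangular form:
[ 1  -4  -3   1 ]
[ 0  -3   3  -3 ]
[ 0   0   5   5 ]
[ 0   0   0  -5 ]
det(A) = (-1)^0 * (1) * (-3) * (5) * (-5) = 75  (0 row swaps -> sign +1)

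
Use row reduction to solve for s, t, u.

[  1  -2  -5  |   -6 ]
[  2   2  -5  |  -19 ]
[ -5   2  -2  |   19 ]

(-5, -2, 1)

Forward elimination on [A|b]:
R2 <- R2 - (2)*R1:  [  0   6   5  -7 ]
R3 <- R3 - (-5)*R1:  [   0   -8  -27  -11 ]
R3 <- R3 - (-4/3)*R2:  [     0      0  -61/3  -61/3 ]
Row echelon form:
[ 1  -2     -5  |     -6 ]
[ 0   6      5  |     -7 ]
[ 0   0  -61/3  |  -61/3 ]
Back-substitution:
u = (-61/3) / (-61/3) = 1
t = (-7 - (5)*(1)) / 6 = -2
s = (-6 - (-2)*(-2) - (-5)*(1)) / 1 = -5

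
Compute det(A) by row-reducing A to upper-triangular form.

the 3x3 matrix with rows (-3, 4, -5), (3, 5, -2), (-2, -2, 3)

Forward elimination:
R2 <- R2 - (-1)*R1:  [  0   9  -7 ]
R3 <- R3 - (2/3)*R1:  [     0  -14/3   19/3 ]
R3 <- R3 - (-14/27)*R2:  [     0      0  73/27 ]
Upper-triangular form:
[ -3  4     -5 ]
[  0  9     -7 ]
[  0  0  73/27 ]
det(A) = (-1)^0 * (-3) * (9) * (73/27) = -73  (0 row swaps -> sign +1)

det(A) = -73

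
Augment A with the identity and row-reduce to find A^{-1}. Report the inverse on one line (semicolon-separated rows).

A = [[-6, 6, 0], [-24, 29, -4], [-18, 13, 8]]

Gauss-Jordan on [A | I]:
R1 <- (1/-6)*R1:  [    1    -1     0  |  -1/6     0     0 ]
R2 <- R2 - (-24)*R1:  [  0   5  -4  |  -4   1   0 ]
R3 <- R3 - (-18)*R1:  [  0  -5   8  |  -3   0   1 ]
R2 <- (1/5)*R2:  [    0     1  -4/5  |  -4/5   1/5     0 ]
R1 <- R1 - (-1)*R2:  [      1       0    -4/5  |  -29/30     1/5       0 ]
R3 <- R3 - (-5)*R2:  [  0   0   4  |  -7   1   1 ]
R3 <- (1/4)*R3:  [    0     0     1  |  -7/4   1/4   1/4 ]
R1 <- R1 - (-4/5)*R3:  [      1       0       0  |  -71/30     2/5     1/5 ]
R2 <- R2 - (-4/5)*R3:  [     0      1      0  |  -11/5    2/5    1/5 ]
Right block of [I | A^{-1}] is the inverse:
[ -71/30  2/5  1/5 ]
[  -11/5  2/5  1/5 ]
[   -7/4  1/4  1/4 ]

inverse = [-71/30 2/5 1/5; -11/5 2/5 1/5; -7/4 1/4 1/4]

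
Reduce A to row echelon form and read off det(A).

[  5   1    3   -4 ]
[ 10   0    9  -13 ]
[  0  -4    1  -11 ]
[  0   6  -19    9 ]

Forward elimination:
R2 <- R2 - (2)*R1:  [  0  -2   3  -5 ]
R3 <- R3 - (2)*R2:  [  0   0  -5  -1 ]
R4 <- R4 - (-3)*R2:  [   0    0  -10   -6 ]
R4 <- R4 - (2)*R3:  [  0   0   0  -4 ]
Upper-triangular form:
[ 5   1   3  -4 ]
[ 0  -2   3  -5 ]
[ 0   0  -5  -1 ]
[ 0   0   0  -4 ]
det(A) = (-1)^0 * (5) * (-2) * (-5) * (-4) = -200  (0 row swaps -> sign +1)

det(A) = -200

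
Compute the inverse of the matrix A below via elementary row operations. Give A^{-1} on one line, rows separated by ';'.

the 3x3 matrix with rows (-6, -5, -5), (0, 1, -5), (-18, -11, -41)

inverse = [-8/3 -25/6 5/6; 5/2 13/3 -5/6; 1/2 2/3 -1/6]

Gauss-Jordan on [A | I]:
R1 <- (1/-6)*R1:  [    1   5/6   5/6  |  -1/6     0     0 ]
R3 <- R3 - (-18)*R1:  [   0    4  -26  |   -3    0    1 ]
R1 <- R1 - (5/6)*R2:  [    1     0     5  |  -1/6  -5/6     0 ]
R3 <- R3 - (4)*R2:  [  0   0  -6  |  -3  -4   1 ]
R3 <- (1/-6)*R3:  [    0     0     1  |   1/2   2/3  -1/6 ]
R1 <- R1 - (5)*R3:  [     1      0      0  |   -8/3  -25/6    5/6 ]
R2 <- R2 - (-5)*R3:  [    0     1     0  |   5/2  13/3  -5/6 ]
Right block of [I | A^{-1}] is the inverse:
[ -8/3  -25/6   5/6 ]
[  5/2   13/3  -5/6 ]
[  1/2    2/3  -1/6 ]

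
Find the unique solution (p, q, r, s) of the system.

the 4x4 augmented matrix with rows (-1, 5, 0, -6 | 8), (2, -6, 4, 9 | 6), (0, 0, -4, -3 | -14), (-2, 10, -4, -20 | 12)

(-1, -1, 5, -2)

Forward elimination on [A|b]:
R2 <- R2 - (-2)*R1:  [  0   4   4  -3  22 ]
R4 <- R4 - (2)*R1:  [  0   0  -4  -8  -4 ]
R4 <- R4 - (1)*R3:  [  0   0   0  -5  10 ]
Row echelon form:
[ -1  5   0  -6  |    8 ]
[  0  4   4  -3  |   22 ]
[  0  0  -4  -3  |  -14 ]
[  0  0   0  -5  |   10 ]
Back-substitution:
s = (10) / -5 = -2
r = (-14 - (-3)*(-2)) / -4 = 5
q = (22 - (4)*(5) - (-3)*(-2)) / 4 = -1
p = (8 - (5)*(-1) - (-6)*(-2)) / -1 = -1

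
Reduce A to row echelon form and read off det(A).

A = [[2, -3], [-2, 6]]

det(A) = 6

Forward elimination:
R2 <- R2 - (-1)*R1:  [ 0  3 ]
Upper-triangular form:
[ 2  -3 ]
[ 0   3 ]
det(A) = (-1)^0 * (2) * (3) = 6  (0 row swaps -> sign +1)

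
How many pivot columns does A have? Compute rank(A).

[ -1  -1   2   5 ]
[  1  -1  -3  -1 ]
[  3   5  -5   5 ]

rank(A) = 3

Row reduction:
R2 <- R2 - (-1)*R1:  [  0  -2  -1   4 ]
R3 <- R3 - (-3)*R1:  [  0   2   1  20 ]
R3 <- R3 - (-1)*R2:  [  0   0   0  24 ]
Row echelon form:
[ -1  -1   2   5 ]
[  0  -2  -1   4 ]
[  0   0   0  24 ]
Nonzero rows / pivot columns: 3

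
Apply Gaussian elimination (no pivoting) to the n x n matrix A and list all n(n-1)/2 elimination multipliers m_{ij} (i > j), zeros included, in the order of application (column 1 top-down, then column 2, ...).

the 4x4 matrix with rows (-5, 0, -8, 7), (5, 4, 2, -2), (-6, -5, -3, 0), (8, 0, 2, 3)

Forward elimination:
R2 <- R2 - (-1)*R1:  [  0   4  -6   5 ]
R3 <- R3 - (6/5)*R1:  [     0     -5   33/5  -42/5 ]
R4 <- R4 - (-8/5)*R1:  [     0      0  -54/5   71/5 ]
R3 <- R3 - (-5/4)*R2:  [      0       0   -9/10  -43/20 ]
R4: entry in column 2 is already 0 -> m_{42} = 0 (no row operation needed)
R4 <- R4 - (12)*R3:  [  0   0   0  40 ]
Multipliers (in order of application): m_{21} = -1, m_{31} = 6/5, m_{41} = -8/5, m_{32} = -5/4, m_{42} = 0, m_{43} = 12

multipliers: -1, 6/5, -8/5, -5/4, 0, 12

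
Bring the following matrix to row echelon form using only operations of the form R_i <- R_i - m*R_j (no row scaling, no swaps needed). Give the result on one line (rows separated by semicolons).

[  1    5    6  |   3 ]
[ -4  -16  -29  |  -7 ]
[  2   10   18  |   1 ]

REF = [1 5 6 3; 0 4 -5 5; 0 0 6 -5]

Forward elimination:
R2 <- R2 - (-4)*R1:  [  0   4  -5   5 ]
R3 <- R3 - (2)*R1:  [  0   0   6  -5 ]
Row echelon form:
[ 1  5   6  |   3 ]
[ 0  4  -5  |   5 ]
[ 0  0   6  |  -5 ]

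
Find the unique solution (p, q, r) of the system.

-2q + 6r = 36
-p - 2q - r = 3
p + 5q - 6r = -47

Forward elimination on [A|b]:
R1 <-> R2   (pivot in column 1 was zero)
[ -1  -2  -1    3 ]
[  0  -2   6   36 ]
[  1   5  -6  -47 ]
R3 <- R3 - (-1)*R1:  [   0    3   -7  -44 ]
R3 <- R3 - (-3/2)*R2:  [  0   0   2  10 ]
Row echelon form:
[ -1  -2  -1  |   3 ]
[  0  -2   6  |  36 ]
[  0   0   2  |  10 ]
Back-substitution:
r = (10) / 2 = 5
q = (36 - (6)*(5)) / -2 = -3
p = (3 - (-2)*(-3) - (-1)*(5)) / -1 = -2

(-2, -3, 5)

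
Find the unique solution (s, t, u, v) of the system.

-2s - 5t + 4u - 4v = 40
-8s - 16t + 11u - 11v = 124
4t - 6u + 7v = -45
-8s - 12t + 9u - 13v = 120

Forward elimination on [A|b]:
R2 <- R2 - (4)*R1:  [   0    4   -5    5  -36 ]
R4 <- R4 - (4)*R1:  [   0    8   -7    3  -40 ]
R3 <- R3 - (1)*R2:  [  0   0  -1   2  -9 ]
R4 <- R4 - (2)*R2:  [  0   0   3  -7  32 ]
R4 <- R4 - (-3)*R3:  [  0   0   0  -1   5 ]
Row echelon form:
[ -2  -5   4  -4  |   40 ]
[  0   4  -5   5  |  -36 ]
[  0   0  -1   2  |   -9 ]
[  0   0   0  -1  |    5 ]
Back-substitution:
v = (5) / -1 = -5
u = (-9 - (2)*(-5)) / -1 = -1
t = (-36 - (-5)*(-1) - (5)*(-5)) / 4 = -4
s = (40 - (-5)*(-4) - (4)*(-1) - (-4)*(-5)) / -2 = -2

(-2, -4, -1, -5)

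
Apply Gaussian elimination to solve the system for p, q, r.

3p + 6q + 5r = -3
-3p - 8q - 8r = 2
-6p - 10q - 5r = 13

(2, -4, 3)

Forward elimination on [A|b]:
R2 <- R2 - (-1)*R1:  [  0  -2  -3  -1 ]
R3 <- R3 - (-2)*R1:  [ 0  2  5  7 ]
R3 <- R3 - (-1)*R2:  [ 0  0  2  6 ]
Row echelon form:
[ 3   6   5  |  -3 ]
[ 0  -2  -3  |  -1 ]
[ 0   0   2  |   6 ]
Back-substitution:
r = (6) / 2 = 3
q = (-1 - (-3)*(3)) / -2 = -4
p = (-3 - (6)*(-4) - (5)*(3)) / 3 = 2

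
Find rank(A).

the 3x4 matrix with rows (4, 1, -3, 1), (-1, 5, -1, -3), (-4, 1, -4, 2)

Row reduction:
R2 <- R2 - (-1/4)*R1:  [     0   21/4   -7/4  -11/4 ]
R3 <- R3 - (-1)*R1:  [  0   2  -7   3 ]
R3 <- R3 - (8/21)*R2:  [     0      0  -19/3  85/21 ]
Row echelon form:
[ 4     1     -3      1 ]
[ 0  21/4   -7/4  -11/4 ]
[ 0     0  -19/3  85/21 ]
Nonzero rows / pivot columns: 3

rank(A) = 3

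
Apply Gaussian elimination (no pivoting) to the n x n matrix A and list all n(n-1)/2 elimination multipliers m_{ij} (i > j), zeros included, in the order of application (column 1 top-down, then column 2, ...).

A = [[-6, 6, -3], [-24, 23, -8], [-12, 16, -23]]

multipliers: 4, 2, -4

Forward elimination:
R2 <- R2 - (4)*R1:  [  0  -1   4 ]
R3 <- R3 - (2)*R1:  [   0    4  -17 ]
R3 <- R3 - (-4)*R2:  [  0   0  -1 ]
Multipliers (in order of application): m_{21} = 4, m_{31} = 2, m_{32} = -4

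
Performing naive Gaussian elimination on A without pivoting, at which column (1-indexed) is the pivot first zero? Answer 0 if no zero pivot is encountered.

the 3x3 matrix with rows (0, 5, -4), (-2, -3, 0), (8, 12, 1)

Naive forward elimination:
Pivot entry (1,1) is zero but row 2 has -2 in column 1 -> naive elimination stops; a row interchange (e.g. R1 <-> R2) would be required here.

first zero-pivot column = 1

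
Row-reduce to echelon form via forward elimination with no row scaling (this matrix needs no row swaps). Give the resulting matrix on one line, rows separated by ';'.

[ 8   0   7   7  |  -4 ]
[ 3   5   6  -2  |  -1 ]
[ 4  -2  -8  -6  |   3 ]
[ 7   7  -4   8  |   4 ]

REF = [8 0 7 7 -4; 0 5 27/8 -37/8 1/2; 0 0 -203/20 -227/20 26/5; 0 0 0 5066/203 -164/203]

Forward elimination:
R2 <- R2 - (3/8)*R1:  [     0      5   27/8  -37/8    1/2 ]
R3 <- R3 - (1/2)*R1:  [     0     -2  -23/2  -19/2      5 ]
R4 <- R4 - (7/8)*R1:  [     0      7  -81/8   15/8   15/2 ]
R3 <- R3 - (-2/5)*R2:  [       0        0  -203/20  -227/20     26/5 ]
R4 <- R4 - (7/5)*R2:  [       0        0  -297/20   167/20     34/5 ]
R4 <- R4 - (297/203)*R3:  [        0         0         0  5066/203  -164/203 ]
Row echelon form:
[ 8  0        7         7  |        -4 ]
[ 0  5     27/8     -37/8  |       1/2 ]
[ 0  0  -203/20   -227/20  |      26/5 ]
[ 0  0        0  5066/203  |  -164/203 ]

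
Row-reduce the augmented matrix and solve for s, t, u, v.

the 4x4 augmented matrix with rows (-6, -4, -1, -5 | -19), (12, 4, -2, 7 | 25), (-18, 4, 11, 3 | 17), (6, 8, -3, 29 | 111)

Forward elimination on [A|b]:
R2 <- R2 - (-2)*R1:  [   0   -4   -4   -3  -13 ]
R3 <- R3 - (3)*R1:  [  0  16  14  18  74 ]
R4 <- R4 - (-1)*R1:  [  0   4  -4  24  92 ]
R3 <- R3 - (-4)*R2:  [  0   0  -2   6  22 ]
R4 <- R4 - (-1)*R2:  [  0   0  -8  21  79 ]
R4 <- R4 - (4)*R3:  [  0   0   0  -3  -9 ]
Row echelon form:
[ -6  -4  -1  -5  |  -19 ]
[  0  -4  -4  -3  |  -13 ]
[  0   0  -2   6  |   22 ]
[  0   0   0  -3  |   -9 ]
Back-substitution:
v = (-9) / -3 = 3
u = (22 - (6)*(3)) / -2 = -2
t = (-13 - (-4)*(-2) - (-3)*(3)) / -4 = 3
s = (-19 - (-4)*(3) - (-1)*(-2) - (-5)*(3)) / -6 = -1

(-1, 3, -2, 3)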